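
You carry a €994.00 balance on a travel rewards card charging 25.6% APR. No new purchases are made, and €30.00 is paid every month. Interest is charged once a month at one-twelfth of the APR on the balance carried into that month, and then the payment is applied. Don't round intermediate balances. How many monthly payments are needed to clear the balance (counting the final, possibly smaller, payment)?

59 payments

Monthly rate r = 25.6%/12 = 2.13333% = 0.0213333.
Recurrence: B ← B·(1+r) − €30.00.
Month 1: interest €21.21; balance after payment €985.21.
Month 2: interest €21.02; balance after payment €976.22.
Closed form: n = −ln(1 − rB₀/P)/ln(1+r) = −ln(0.29316)/ln(1.02133) ≈ 58.129, so the balance reaches zero during payment 59.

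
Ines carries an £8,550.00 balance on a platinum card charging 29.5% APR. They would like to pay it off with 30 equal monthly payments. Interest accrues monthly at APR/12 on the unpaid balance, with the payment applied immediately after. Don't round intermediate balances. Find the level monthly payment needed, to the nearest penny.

Monthly rate r = 29.5%/12 = 2.45833% = 0.0245833.
Level-payment amortization: P = B₀·r / (1 − (1+r)^(−n)) = 8550.00·0.0245833 / (1 − 1.02458^(−30)).
Denominator 1 − (1+r)^(−30) = 0.517406588.
P = 210.188 / 0.517406588 ≈ 406.23.

£406.23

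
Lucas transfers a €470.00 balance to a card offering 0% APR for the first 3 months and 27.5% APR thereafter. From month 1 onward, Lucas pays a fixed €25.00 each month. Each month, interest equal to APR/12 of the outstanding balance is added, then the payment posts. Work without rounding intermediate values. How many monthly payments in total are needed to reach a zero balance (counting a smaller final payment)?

23 payments

Promo months 1–3 at r₀ = 0%/12 = 0; months 4+ at r₁ = 27.5%/12 = 0.0229167.
After month 3 (no interest yet): B = €470.00 − 3·€25.00 = €395.00.
Then at r₁ with €25.00/mo: n₂ = −ln(1 − r₁·B/P)/ln(1+r₁) ≈ 19.84 → 20 more payments.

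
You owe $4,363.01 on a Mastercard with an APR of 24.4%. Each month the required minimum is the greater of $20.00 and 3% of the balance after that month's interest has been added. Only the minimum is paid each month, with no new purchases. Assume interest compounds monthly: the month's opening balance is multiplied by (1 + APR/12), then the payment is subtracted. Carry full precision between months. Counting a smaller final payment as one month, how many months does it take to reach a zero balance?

Monthly rate r = 24.4%/12 = 2.03333% = 0.0203333.
While 3% of the post-interest balance exceeds $20.00, each month B ← (B·(1+r))·(1 − 0.03), i.e. B shrinks by the factor (1+r)·0.97 = 0.98972.
This holds for months 1–184. Entering month 185 the balance is $652.12; 3% of the post-interest balance is now below $20.00, so the flat $20.00 minimum applies from here.
From month 185 a fixed $20.00 at rate r clears $652.12 in 55 more payments. Total: 184 + 55 = 239 months.

239 months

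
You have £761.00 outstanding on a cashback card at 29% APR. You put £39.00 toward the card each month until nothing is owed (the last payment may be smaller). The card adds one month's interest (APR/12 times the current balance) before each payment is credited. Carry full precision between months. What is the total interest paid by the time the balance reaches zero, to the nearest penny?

Monthly rate r = 29%/12 = 2.41667% = 0.0241667.
Payoff takes n = ⌈−ln(1 − rB₀/P)/ln(1+r)⌉ = ⌈26.710⌉ = 27 payments; the last is £27.80.
Total paid = 26·£39.00 + £27.80 = £1,041.80.
Total interest = total paid − principal = £1,041.80 − £761.00 = £280.80.

£280.80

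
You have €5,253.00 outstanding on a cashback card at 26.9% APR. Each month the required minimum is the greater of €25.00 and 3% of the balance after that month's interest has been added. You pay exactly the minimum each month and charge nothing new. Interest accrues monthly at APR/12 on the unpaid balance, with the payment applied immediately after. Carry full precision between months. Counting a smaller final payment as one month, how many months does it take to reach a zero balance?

Monthly rate r = 26.9%/12 = 2.24167% = 0.0224167.
While 3% of the post-interest balance exceeds €25.00, each month B ← (B·(1+r))·(1 − 0.03), i.e. B shrinks by the factor (1+r)·0.97 = 0.99174.
This holds for months 1–225. Entering month 226 the balance is €813.45; 3% of the post-interest balance is now below €25.00, so the flat €25.00 minimum applies from here.
From month 226 a fixed €25.00 at rate r clears €813.45 in 59 more payments. Total: 225 + 59 = 284 months.

284 months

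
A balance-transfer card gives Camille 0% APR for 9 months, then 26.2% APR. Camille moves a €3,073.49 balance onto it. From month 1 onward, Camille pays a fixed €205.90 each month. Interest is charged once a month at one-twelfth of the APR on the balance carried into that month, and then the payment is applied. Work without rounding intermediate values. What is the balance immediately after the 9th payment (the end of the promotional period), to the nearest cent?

Promo months 1–9 at r₀ = 0%/12 = 0; months 10+ at r₁ = 26.2%/12 = 0.0218333.
After month 9 (no interest yet): B = €3,073.49 − 9·€205.90 = €1,220.39.

€1,220.39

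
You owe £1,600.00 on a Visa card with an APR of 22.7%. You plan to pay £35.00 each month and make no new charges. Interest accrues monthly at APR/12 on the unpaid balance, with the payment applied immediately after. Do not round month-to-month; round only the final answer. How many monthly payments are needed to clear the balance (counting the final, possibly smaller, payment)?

107 payments

Monthly rate r = 22.7%/12 = 1.89167% = 0.0189167.
Recurrence: B ← B·(1+r) − £35.00.
Month 1: interest £30.27; balance after payment £1,595.27.
Month 2: interest £30.18; balance after payment £1,590.44.
Closed form: n = −ln(1 − rB₀/P)/ln(1+r) = −ln(0.13524)/ln(1.01892) ≈ 106.762, so the balance reaches zero during payment 107.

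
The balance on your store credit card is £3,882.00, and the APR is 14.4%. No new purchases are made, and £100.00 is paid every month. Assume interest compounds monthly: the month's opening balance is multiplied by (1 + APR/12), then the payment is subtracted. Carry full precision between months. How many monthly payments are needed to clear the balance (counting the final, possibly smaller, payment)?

53 payments

Monthly rate r = 14.4%/12 = 1.2% = 0.012.
Recurrence: B ← B·(1+r) − £100.00.
Month 1: interest £46.58; balance after payment £3,828.58.
Month 2: interest £45.94; balance after payment £3,774.53.
Closed form: n = −ln(1 − rB₀/P)/ln(1+r) = −ln(0.53416)/ln(1.012) ≈ 52.568, so the balance reaches zero during payment 53.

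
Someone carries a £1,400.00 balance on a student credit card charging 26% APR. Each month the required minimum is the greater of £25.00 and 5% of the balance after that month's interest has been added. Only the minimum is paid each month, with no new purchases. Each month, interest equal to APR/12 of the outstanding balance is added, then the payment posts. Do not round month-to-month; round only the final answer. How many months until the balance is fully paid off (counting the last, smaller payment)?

61 months

Monthly rate r = 26%/12 = 2.16667% = 0.0216667.
While 5% of the post-interest balance exceeds £25.00, each month B ← (B·(1+r))·(1 − 0.05), i.e. B shrinks by the factor (1+r)·0.95 = 0.97058.
This holds for months 1–36. Entering month 37 the balance is £477.87; 5% of the post-interest balance is now below £25.00, so the flat £25.00 minimum applies from here.
From month 37 a fixed £25.00 at rate r clears £477.87 in 25 more payments. Total: 36 + 25 = 61 months.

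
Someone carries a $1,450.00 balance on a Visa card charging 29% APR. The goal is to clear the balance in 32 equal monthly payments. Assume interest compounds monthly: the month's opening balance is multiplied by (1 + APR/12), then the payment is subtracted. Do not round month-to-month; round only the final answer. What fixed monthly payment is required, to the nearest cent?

$65.59

Monthly rate r = 29%/12 = 2.41667% = 0.0241667.
Level-payment amortization: P = B₀·r / (1 − (1+r)^(−n)) = 1450.00·0.0241667 / (1 − 1.02417^(−32)).
Denominator 1 − (1+r)^(−32) = 0.534264201.
P = 35.0417 / 0.534264201 ≈ 65.59.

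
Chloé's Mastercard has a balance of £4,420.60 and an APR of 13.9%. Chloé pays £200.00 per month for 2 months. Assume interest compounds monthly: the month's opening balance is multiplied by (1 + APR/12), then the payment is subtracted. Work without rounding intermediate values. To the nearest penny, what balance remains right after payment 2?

£4,121.29

Monthly rate r = 13.9%/12 = 1.15833% = 0.0115833.
Each month: B ← B·(1+r) − £200.00.
Month 1: interest £51.21; balance after payment £4,271.81.
Month 2: interest £49.48; balance after payment £4,121.29.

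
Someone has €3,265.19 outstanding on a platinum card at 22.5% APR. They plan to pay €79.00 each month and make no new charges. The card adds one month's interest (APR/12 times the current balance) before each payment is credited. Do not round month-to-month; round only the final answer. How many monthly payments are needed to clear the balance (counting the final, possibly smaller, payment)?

Monthly rate r = 22.5%/12 = 1.875% = 0.01875.
Recurrence: B ← B·(1+r) − €79.00.
Month 1: interest €61.22; balance after payment €3,247.41.
Month 2: interest €60.89; balance after payment €3,229.30.
Closed form: n = −ln(1 − rB₀/P)/ln(1+r) = −ln(0.22503)/ln(1.01875) ≈ 80.290, so the balance reaches zero during payment 81.

81 payments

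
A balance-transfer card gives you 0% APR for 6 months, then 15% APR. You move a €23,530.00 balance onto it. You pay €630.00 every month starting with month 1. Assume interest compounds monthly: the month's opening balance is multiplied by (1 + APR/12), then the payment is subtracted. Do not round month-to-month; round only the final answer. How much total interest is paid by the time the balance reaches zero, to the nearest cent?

€5,473.35

Promo months 1–6 at r₀ = 0%/12 = 0; months 7+ at r₁ = 15%/12 = 0.0125.
After month 6 (no interest yet): B = €23,530.00 − 6·€630.00 = €19,750.00.
Then at r₁ with €630.00/mo: n₂ = −ln(1 − r₁·B/P)/ln(1+r₁) ≈ 40.04 → 41 more payments.
Total paid = 46·€630.00 + €23.35 = €29,003.35; interest = €29,003.35 − €23,530.00 = €5,473.35.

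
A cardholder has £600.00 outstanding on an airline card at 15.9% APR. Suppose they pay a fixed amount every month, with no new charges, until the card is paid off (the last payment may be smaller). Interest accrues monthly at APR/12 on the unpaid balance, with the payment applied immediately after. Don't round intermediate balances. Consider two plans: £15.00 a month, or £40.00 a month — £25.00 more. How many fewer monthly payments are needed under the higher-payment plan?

Monthly rate r = 15.9%/12 = 1.325% = 0.01325.
At £15.00/mo: n = ⌈−ln(1 − rB₀/P)/ln(1+r)⌉ = 58 payments (last £5.42); total interest = total paid − £600.00 = £260.42.
At £40.00/mo: 17 payments (last £33.39); total interest £73.39.
Payments saved = 58 − 17 = 41.

41 fewer payments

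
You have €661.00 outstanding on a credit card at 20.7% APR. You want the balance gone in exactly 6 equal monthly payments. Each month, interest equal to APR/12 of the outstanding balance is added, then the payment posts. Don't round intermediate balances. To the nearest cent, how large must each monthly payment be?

€116.91

Monthly rate r = 20.7%/12 = 1.725% = 0.01725.
Level-payment amortization: P = B₀·r / (1 − (1+r)^(−n)) = 661.00·0.01725 / (1 − 1.01725^(−6)).
Denominator 1 − (1+r)^(−6) = 0.0975278495.
P = 11.4022 / 0.0975278495 ≈ 116.91.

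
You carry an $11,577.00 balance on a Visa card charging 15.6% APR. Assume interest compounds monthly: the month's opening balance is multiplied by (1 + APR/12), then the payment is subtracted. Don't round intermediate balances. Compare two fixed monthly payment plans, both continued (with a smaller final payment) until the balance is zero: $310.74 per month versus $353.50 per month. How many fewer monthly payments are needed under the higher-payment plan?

9 fewer payments

Monthly rate r = 15.6%/12 = 1.3% = 0.013.
At $310.74/mo: n = ⌈−ln(1 − rB₀/P)/ln(1+r)⌉ = 52 payments (last $86.11); total interest = total paid − $11,577.00 = $4,356.85.
At $353.50/mo: 43 payments (last $334.04); total interest $3,604.04.
Payments saved = 52 − 43 = 9.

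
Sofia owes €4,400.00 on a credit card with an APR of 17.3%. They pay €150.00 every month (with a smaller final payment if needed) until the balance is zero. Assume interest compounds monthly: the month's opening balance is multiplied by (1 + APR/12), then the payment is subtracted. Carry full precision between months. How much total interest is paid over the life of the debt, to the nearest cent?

€1,361.02

Monthly rate r = 17.3%/12 = 1.44167% = 0.0144167.
Payoff takes n = ⌈−ln(1 − rB₀/P)/ln(1+r)⌉ = ⌈38.405⌉ = 39 payments; the last is €61.02.
Total paid = 38·€150.00 + €61.02 = €5,761.02.
Total interest = total paid − principal = €5,761.02 − €4,400.00 = €1,361.02.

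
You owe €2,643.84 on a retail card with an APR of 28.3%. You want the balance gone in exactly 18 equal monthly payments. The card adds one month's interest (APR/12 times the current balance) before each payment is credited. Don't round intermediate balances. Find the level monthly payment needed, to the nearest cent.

Monthly rate r = 28.3%/12 = 2.35833% = 0.0235833.
Level-payment amortization: P = B₀·r / (1 − (1+r)^(−n)) = 2643.84·0.0235833 / (1 − 1.02358^(−18)).
Denominator 1 − (1+r)^(−18) = 0.342671753.
P = 62.3506 / 0.342671753 ≈ 181.95.

€181.95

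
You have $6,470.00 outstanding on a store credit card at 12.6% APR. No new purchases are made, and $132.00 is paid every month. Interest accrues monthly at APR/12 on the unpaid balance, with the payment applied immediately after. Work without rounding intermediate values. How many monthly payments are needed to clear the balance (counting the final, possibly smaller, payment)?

Monthly rate r = 12.6%/12 = 1.05% = 0.0105.
Recurrence: B ← B·(1+r) − $132.00.
Month 1: interest $67.93; balance after payment $6,405.94.
Month 2: interest $67.26; balance after payment $6,341.20.
Closed form: n = −ln(1 − rB₀/P)/ln(1+r) = −ln(0.48534)/ln(1.0105) ≈ 69.209, so the balance reaches zero during payment 70.

70 payments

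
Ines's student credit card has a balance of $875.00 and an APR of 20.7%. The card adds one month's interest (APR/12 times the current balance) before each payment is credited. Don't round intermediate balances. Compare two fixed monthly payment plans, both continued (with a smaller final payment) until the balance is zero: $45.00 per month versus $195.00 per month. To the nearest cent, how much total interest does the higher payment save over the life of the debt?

$156.21

Monthly rate r = 20.7%/12 = 1.725% = 0.01725.
At $45.00/mo: n = ⌈−ln(1 − rB₀/P)/ln(1+r)⌉ = 24 payments (last $40.10); total interest = total paid − $875.00 = $200.10.
At $195.00/mo: 5 payments (last $138.89); total interest $43.89.
Interest saved = $200.10 − $43.89 = $156.21.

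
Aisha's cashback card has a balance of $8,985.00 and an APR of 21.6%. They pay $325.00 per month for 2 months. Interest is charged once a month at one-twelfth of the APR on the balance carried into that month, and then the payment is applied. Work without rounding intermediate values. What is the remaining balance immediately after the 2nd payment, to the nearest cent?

Monthly rate r = 21.6%/12 = 1.8% = 0.018.
Each month: B ← B·(1+r) − $325.00.
Month 1: interest $161.73; balance after payment $8,821.73.
Month 2: interest $158.79; balance after payment $8,655.52.

$8,655.52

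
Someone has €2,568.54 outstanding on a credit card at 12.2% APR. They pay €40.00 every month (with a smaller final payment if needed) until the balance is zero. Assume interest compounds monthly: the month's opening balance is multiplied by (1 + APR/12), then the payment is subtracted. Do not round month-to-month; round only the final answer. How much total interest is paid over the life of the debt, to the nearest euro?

Monthly rate r = 12.2%/12 = 1.01667% = 0.0101667.
Payoff takes n = ⌈−ln(1 − rB₀/P)/ln(1+r)⌉ = ⌈104.590⌉ = 105 payments; the last is €23.64.
Total paid = 104·€40.00 + €23.64 = €4,183.64.
Total interest = total paid − principal = €4,183.64 − €2,568.54 = €1,615.10.

€1,615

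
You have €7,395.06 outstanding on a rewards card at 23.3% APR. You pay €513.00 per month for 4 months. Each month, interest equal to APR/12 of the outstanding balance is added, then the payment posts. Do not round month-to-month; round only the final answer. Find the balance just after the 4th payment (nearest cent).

€5,873.81

Monthly rate r = 23.3%/12 = 1.94167% = 0.0194167.
Each month: B ← B·(1+r) − €513.00.
Month 1: interest €143.59; balance after payment €7,025.65.
Month 2: interest €136.41; balance after payment €6,649.06.
Month 3: interest €129.10; balance after payment €6,265.16.
Month 4: interest €121.65; balance after payment €5,873.81.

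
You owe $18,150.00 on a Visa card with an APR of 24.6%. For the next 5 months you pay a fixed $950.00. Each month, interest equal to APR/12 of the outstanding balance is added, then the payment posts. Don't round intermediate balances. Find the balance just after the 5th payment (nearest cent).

Monthly rate r = 24.6%/12 = 2.05% = 0.0205.
Each month: B ← B·(1+r) − $950.00.
Month 1: interest $372.07; balance after payment $17,572.08.
Month 2: interest $360.23; balance after payment $16,982.30.
Month 3: interest $348.14; balance after payment $16,380.44.
Month 4: interest $335.80; balance after payment $15,766.24.
Month 5: interest $323.21; balance after payment $15,139.45.

$15,139.45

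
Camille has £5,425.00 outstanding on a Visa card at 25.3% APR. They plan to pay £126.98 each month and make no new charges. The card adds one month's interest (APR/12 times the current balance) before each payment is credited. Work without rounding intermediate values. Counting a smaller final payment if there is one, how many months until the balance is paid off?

Monthly rate r = 25.3%/12 = 2.10833% = 0.0210833.
Recurrence: B ← B·(1+r) − £126.98.
Month 1: interest £114.38; balance after payment £5,412.40.
Month 2: interest £114.11; balance after payment £5,399.53.
Closed form: n = −ln(1 − rB₀/P)/ln(1+r) = −ln(0.099251)/ln(1.02108) ≈ 110.721, so the balance reaches zero during payment 111.

111 months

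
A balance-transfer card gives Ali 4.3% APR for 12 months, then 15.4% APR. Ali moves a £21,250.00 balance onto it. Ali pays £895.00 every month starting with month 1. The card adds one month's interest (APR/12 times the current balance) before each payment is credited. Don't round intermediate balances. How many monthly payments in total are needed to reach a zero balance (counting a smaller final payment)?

26 months

Promo months 1–12 at r₀ = 4.3%/12 = 0.00358333; months 13+ at r₁ = 15.4%/12 = 0.0128333.
After month 12: iterate B ← B·(1+r₀) − £895.00 for 12 months → £11,227.76.
Then at r₁ with £895.00/mo: n₂ = −ln(1 − r₁·B/P)/ln(1+r₁) ≈ 13.77 → 14 more payments.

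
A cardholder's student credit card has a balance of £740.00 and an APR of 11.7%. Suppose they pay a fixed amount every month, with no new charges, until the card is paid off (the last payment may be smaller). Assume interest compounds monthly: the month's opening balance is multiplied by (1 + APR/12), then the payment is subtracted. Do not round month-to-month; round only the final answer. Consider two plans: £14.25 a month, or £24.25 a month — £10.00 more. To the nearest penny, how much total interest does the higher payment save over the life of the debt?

£154.03

Monthly rate r = 11.7%/12 = 0.975% = 0.00975.
At £14.25/mo: n = ⌈−ln(1 − rB₀/P)/ln(1+r)⌉ = 73 payments (last £10.67); total interest = total paid − £740.00 = £296.67.
At £24.25/mo: 37 payments (last £9.64); total interest £142.64.
Interest saved = £296.67 − £142.64 = £154.03.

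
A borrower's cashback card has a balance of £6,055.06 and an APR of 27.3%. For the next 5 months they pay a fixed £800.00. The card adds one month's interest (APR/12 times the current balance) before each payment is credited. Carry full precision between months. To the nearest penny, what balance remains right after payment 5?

£2,589.70

Monthly rate r = 27.3%/12 = 2.275% = 0.02275.
Each month: B ← B·(1+r) − £800.00.
Month 1: interest £137.75; balance after payment £5,392.81.
Month 2: interest £122.69; balance after payment £4,715.50.
Month 3: interest £107.28; balance after payment £4,022.78.
Month 4: interest £91.52; balance after payment £3,314.29.
Month 5: interest £75.40; balance after payment £2,589.70.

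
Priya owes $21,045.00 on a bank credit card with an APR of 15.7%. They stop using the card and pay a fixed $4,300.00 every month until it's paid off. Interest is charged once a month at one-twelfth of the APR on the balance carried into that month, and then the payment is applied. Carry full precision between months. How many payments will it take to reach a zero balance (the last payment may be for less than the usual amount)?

6 months

Monthly rate r = 15.7%/12 = 1.30833% = 0.0130833.
Recurrence: B ← B·(1+r) − $4,300.00.
Month 1: interest $275.34; balance after payment $17,020.34.
Month 2: interest $222.68; balance after payment $12,943.02.
Month 3: interest $169.34; balance after payment $8,812.36.
Month 4: interest $115.30; balance after payment $4,627.65.
Month 5: interest $60.55; balance after payment $388.20.
Month 6: interest $5.08; balance after payment $0.00.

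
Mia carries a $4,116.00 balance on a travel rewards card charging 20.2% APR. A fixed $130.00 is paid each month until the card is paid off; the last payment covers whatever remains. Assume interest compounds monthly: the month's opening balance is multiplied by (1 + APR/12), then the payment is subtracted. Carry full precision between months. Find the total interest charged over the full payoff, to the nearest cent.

$1,813.42

Monthly rate r = 20.2%/12 = 1.68333% = 0.0168333.
Payoff takes n = ⌈−ln(1 − rB₀/P)/ln(1+r)⌉ = ⌈45.609⌉ = 46 payments; the last is $79.42.
Total paid = 45·$130.00 + $79.42 = $5,929.42.
Total interest = total paid − principal = $5,929.42 − $4,116.00 = $1,813.42.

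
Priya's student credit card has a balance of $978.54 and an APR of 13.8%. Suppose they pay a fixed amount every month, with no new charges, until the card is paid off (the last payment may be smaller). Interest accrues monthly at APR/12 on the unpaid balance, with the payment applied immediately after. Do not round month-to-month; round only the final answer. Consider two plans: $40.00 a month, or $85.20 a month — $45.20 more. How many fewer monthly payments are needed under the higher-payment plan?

Monthly rate r = 13.8%/12 = 1.15% = 0.0115.
At $40.00/mo: n = ⌈−ln(1 − rB₀/P)/ln(1+r)⌉ = 29 payments (last $35.67); total interest = total paid − $978.54 = $177.13.
At $85.20/mo: 13 payments (last $33.22); total interest $77.08.
Payments saved = 29 − 13 = 16.

16 fewer payments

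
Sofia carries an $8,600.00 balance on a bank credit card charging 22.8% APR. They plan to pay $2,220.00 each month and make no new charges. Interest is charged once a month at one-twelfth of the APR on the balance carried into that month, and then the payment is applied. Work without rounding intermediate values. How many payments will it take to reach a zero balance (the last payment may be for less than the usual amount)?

5 months

Monthly rate r = 22.8%/12 = 1.9% = 0.019.
Recurrence: B ← B·(1+r) − $2,220.00.
Month 1: interest $163.40; balance after payment $6,543.40.
Month 2: interest $124.32; balance after payment $4,447.72.
Month 3: interest $84.51; balance after payment $2,312.23.
Month 4: interest $43.93; balance after payment $136.16.
Month 5: interest $2.59; balance after payment $0.00.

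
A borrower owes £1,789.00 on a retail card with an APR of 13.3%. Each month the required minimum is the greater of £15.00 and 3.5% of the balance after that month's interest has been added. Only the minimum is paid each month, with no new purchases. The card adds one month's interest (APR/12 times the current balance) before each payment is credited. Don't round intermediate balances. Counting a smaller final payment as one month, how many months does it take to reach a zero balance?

Monthly rate r = 13.3%/12 = 1.10833% = 0.0110833.
While 3.5% of the post-interest balance exceeds £15.00, each month B ← (B·(1+r))·(1 − 0.035), i.e. B shrinks by the factor (1+r)·0.965 = 0.9757.
This holds for months 1–59. Entering month 60 the balance is £418.94; 3.5% of the post-interest balance is now below £15.00, so the flat £15.00 minimum applies from here.
From month 60 a fixed £15.00 at rate r clears £418.94 in 34 more payments. Total: 59 + 34 = 93 months.

93 months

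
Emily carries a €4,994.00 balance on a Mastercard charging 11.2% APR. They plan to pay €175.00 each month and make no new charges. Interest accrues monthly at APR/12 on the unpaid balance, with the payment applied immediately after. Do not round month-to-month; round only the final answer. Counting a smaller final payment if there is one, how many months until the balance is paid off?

Monthly rate r = 11.2%/12 = 0.933333% = 0.00933333.
Recurrence: B ← B·(1+r) − €175.00.
Month 1: interest €46.61; balance after payment €4,865.61.
Month 2: interest €45.41; balance after payment €4,736.02.
Closed form: n = −ln(1 − rB₀/P)/ln(1+r) = −ln(0.73365)/ln(1.00933) ≈ 33.339, so the balance reaches zero during payment 34.

34 months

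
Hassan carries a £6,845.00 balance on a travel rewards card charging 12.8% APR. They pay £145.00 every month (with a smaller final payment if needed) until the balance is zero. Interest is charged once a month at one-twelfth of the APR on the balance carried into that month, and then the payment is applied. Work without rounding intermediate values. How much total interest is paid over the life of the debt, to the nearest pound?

£2,725

Monthly rate r = 12.8%/12 = 1.06667% = 0.0106667.
Payoff takes n = ⌈−ln(1 − rB₀/P)/ln(1+r)⌉ = ⌈65.998⌉ = 66 payments; the last is £144.74.
Total paid = 65·£145.00 + £144.74 = £9,569.74.
Total interest = total paid − principal = £9,569.74 − £6,845.00 = £2,724.74.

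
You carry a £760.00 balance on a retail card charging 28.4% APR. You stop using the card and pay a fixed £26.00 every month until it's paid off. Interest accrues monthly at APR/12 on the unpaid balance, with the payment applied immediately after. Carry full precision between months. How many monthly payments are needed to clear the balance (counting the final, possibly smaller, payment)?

51 payments

Monthly rate r = 28.4%/12 = 2.36667% = 0.0236667.
Recurrence: B ← B·(1+r) − £26.00.
Month 1: interest £17.99; balance after payment £751.99.
Month 2: interest £17.80; balance after payment £743.78.
Closed form: n = −ln(1 − rB₀/P)/ln(1+r) = −ln(0.30821)/ln(1.02367) ≈ 50.318, so the balance reaches zero during payment 51.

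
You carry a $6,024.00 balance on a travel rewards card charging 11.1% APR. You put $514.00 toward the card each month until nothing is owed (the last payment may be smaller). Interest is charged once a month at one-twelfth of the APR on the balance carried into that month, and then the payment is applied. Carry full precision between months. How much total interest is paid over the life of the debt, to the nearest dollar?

$382

Monthly rate r = 11.1%/12 = 0.925% = 0.00925.
Payoff takes n = ⌈−ln(1 − rB₀/P)/ln(1+r)⌉ = ⌈12.462⌉ = 13 payments; the last is $238.26.
Total paid = 12·$514.00 + $238.26 = $6,406.26.
Total interest = total paid − principal = $6,406.26 − $6,024.00 = $382.26.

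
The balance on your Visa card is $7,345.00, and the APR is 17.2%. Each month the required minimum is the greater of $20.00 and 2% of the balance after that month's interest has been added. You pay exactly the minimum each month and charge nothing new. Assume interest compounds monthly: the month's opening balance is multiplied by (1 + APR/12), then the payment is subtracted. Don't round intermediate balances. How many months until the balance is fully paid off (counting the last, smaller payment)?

423 months

Monthly rate r = 17.2%/12 = 1.43333% = 0.0143333.
While 2% of the post-interest balance exceeds $20.00, each month B ← (B·(1+r))·(1 − 0.02), i.e. B shrinks by the factor (1+r)·0.98 = 0.99405.
This holds for months 1–337. Entering month 338 the balance is $981.92; 2% of the post-interest balance is now below $20.00, so the flat $20.00 minimum applies from here.
From month 338 a fixed $20.00 at rate r clears $981.92 in 86 more payments. Total: 337 + 86 = 423 months.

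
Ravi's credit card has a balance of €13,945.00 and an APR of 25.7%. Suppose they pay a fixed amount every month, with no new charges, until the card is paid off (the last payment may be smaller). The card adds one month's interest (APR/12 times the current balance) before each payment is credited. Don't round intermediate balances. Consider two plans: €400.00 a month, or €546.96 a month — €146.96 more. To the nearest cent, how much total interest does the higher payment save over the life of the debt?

Monthly rate r = 25.7%/12 = 2.14167% = 0.0214167.
At €400.00/mo: n = ⌈−ln(1 − rB₀/P)/ln(1+r)⌉ = 65 payments (last €316.74); total interest = total paid − €13,945.00 = €11,971.74.
At €546.96/mo: 38 payments (last €147.46); total interest €6,439.98.
Interest saved = €11,971.74 − €6,439.98 = €5,531.76.

€5,531.76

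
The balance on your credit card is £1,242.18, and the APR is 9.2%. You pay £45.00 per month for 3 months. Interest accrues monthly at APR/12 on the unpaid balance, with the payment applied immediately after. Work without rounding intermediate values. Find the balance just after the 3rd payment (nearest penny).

Monthly rate r = 9.2%/12 = 0.766667% = 0.00766667.
Each month: B ← B·(1+r) − £45.00.
Month 1: interest £9.52; balance after payment £1,206.70.
Month 2: interest £9.25; balance after payment £1,170.95.
Month 3: interest £8.98; balance after payment £1,134.93.

£1,134.93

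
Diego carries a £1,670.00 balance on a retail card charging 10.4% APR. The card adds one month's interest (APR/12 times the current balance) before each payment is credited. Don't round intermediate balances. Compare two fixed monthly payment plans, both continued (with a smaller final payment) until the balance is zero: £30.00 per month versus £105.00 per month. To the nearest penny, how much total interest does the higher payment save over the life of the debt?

Monthly rate r = 10.4%/12 = 0.866667% = 0.00866667.
At £30.00/mo: n = ⌈−ln(1 − rB₀/P)/ln(1+r)⌉ = 77 payments (last £9.80); total interest = total paid − £1,670.00 = £619.80.
At £105.00/mo: 18 payments (last £19.75); total interest £134.75.
Interest saved = £619.80 − £134.75 = £485.05.

£485.05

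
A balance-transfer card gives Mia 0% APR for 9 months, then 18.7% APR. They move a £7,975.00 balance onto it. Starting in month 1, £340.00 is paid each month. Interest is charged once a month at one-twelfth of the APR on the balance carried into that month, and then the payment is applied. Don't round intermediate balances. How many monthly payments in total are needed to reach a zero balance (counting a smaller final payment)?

Promo months 1–9 at r₀ = 0%/12 = 0; months 10+ at r₁ = 18.7%/12 = 0.0155833.
After month 9 (no interest yet): B = £7,975.00 − 9·£340.00 = £4,915.00.
Then at r₁ with £340.00/mo: n₂ = −ln(1 − r₁·B/P)/ln(1+r₁) ≈ 16.51 → 17 more payments.

26 months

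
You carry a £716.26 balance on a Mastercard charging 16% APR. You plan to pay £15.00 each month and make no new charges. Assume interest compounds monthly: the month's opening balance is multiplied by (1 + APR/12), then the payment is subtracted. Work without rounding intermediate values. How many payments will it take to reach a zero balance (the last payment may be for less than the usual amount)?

77 months

Monthly rate r = 16%/12 = 1.33333% = 0.0133333.
Recurrence: B ← B·(1+r) − £15.00.
Month 1: interest £9.55; balance after payment £710.81.
Month 2: interest £9.48; balance after payment £705.29.
Closed form: n = −ln(1 − rB₀/P)/ln(1+r) = −ln(0.36332)/ln(1.01333) ≈ 76.440, so the balance reaches zero during payment 77.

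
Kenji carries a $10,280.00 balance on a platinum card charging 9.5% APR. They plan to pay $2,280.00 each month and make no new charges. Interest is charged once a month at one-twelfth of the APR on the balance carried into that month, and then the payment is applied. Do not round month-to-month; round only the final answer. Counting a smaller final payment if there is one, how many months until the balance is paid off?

5 payments

Monthly rate r = 9.5%/12 = 0.791667% = 0.00791667.
Recurrence: B ← B·(1+r) − $2,280.00.
Month 1: interest $81.38; balance after payment $8,081.38.
Month 2: interest $63.98; balance after payment $5,865.36.
Month 3: interest $46.43; balance after payment $3,631.80.
Month 4: interest $28.75; balance after payment $1,380.55.
Month 5: interest $10.93; balance after payment $0.00.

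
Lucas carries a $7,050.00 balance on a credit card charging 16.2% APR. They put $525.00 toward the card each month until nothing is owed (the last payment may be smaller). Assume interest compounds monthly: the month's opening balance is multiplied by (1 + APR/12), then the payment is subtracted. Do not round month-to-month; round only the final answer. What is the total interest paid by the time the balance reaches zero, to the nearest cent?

$781.22

Monthly rate r = 16.2%/12 = 1.35% = 0.0135.
Payoff takes n = ⌈−ln(1 − rB₀/P)/ln(1+r)⌉ = ⌈14.916⌉ = 15 payments; the last is $481.22.
Total paid = 14·$525.00 + $481.22 = $7,831.22.
Total interest = total paid − principal = $7,831.22 − $7,050.00 = $781.22.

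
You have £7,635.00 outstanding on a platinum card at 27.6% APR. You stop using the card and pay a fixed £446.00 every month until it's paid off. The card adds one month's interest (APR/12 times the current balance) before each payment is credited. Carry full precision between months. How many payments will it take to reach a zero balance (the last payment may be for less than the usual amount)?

Monthly rate r = 27.6%/12 = 2.3% = 0.023.
Recurrence: B ← B·(1+r) − £446.00.
Month 1: interest £175.60; balance after payment £7,364.60.
Month 2: interest £169.39; balance after payment £7,087.99.
Closed form: n = −ln(1 − rB₀/P)/ln(1+r) = −ln(0.60627)/ln(1.023) ≈ 22.007, so the balance reaches zero during payment 23.

23 payments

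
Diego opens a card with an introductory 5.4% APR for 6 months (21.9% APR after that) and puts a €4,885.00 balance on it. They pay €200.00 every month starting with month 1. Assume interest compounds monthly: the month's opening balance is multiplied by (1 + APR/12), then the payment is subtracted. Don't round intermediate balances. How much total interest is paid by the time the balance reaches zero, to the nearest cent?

€1,031.57

Promo months 1–6 at r₀ = 5.4%/12 = 0.0045; months 7+ at r₁ = 21.9%/12 = 0.01825.
After month 6: iterate B ← B·(1+r₀) − €200.00 for 6 months → €3,804.81.
Then at r₁ with €200.00/mo: n₂ = −ln(1 − r₁·B/P)/ln(1+r₁) ≈ 23.58 → 24 more payments.
Total paid = 29·€200.00 + €116.57 = €5,916.57; interest = €5,916.57 − €4,885.00 = €1,031.57.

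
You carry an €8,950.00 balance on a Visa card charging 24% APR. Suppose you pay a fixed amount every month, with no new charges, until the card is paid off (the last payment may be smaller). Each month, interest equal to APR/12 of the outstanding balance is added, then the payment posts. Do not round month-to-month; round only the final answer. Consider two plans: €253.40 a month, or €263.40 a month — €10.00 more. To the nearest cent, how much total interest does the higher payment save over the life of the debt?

€543.36

Monthly rate r = 24%/12 = 2% = 0.02.
At €253.40/mo: n = ⌈−ln(1 − rB₀/P)/ln(1+r)⌉ = 62 payments (last €224.87); total interest = total paid − €8,950.00 = €6,732.27.
At €263.40/mo: 58 payments (last €125.11); total interest €6,188.91.
Interest saved = €6,732.27 − €6,188.91 = €543.36.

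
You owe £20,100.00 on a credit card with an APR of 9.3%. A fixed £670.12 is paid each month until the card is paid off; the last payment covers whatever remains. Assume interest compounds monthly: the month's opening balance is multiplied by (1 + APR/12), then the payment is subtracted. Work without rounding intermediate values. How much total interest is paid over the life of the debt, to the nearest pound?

£2,865

Monthly rate r = 9.3%/12 = 0.775% = 0.00775.
Payoff takes n = ⌈−ln(1 − rB₀/P)/ln(1+r)⌉ = ⌈34.269⌉ = 35 payments; the last is £180.92.
Total paid = 34·£670.12 + £180.92 = £22,965.00.
Total interest = total paid − principal = £22,965.00 − £20,100.00 = £2,865.00.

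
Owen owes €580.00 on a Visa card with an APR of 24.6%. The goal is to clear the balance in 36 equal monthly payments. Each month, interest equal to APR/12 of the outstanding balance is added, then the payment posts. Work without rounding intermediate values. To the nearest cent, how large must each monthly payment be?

Monthly rate r = 24.6%/12 = 2.05% = 0.0205.
Level-payment amortization: P = B₀·r / (1 − (1+r)^(−n)) = 580.00·0.0205 / (1 − 1.0205^(−36)).
Denominator 1 − (1+r)^(−36) = 0.518349879.
P = 11.89 / 0.518349879 ≈ 22.94.

€22.94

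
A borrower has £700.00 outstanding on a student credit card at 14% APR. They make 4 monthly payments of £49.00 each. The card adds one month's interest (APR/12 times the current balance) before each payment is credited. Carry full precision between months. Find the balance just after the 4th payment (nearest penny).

£533.79

Monthly rate r = 14%/12 = 1.16667% = 0.0116667.
Each month: B ← B·(1+r) − £49.00.
Month 1: interest £8.17; balance after payment £659.17.
Month 2: interest £7.69; balance after payment £617.86.
Month 3: interest £7.21; balance after payment £576.07.
Month 4: interest £6.72; balance after payment £533.79.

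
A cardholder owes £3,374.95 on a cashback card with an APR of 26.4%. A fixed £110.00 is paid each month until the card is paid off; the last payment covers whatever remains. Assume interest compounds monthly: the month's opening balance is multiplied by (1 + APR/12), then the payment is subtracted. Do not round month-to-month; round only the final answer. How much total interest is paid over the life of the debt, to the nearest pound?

Monthly rate r = 26.4%/12 = 2.2% = 0.022.
Payoff takes n = ⌈−ln(1 − rB₀/P)/ln(1+r)⌉ = ⌈51.646⌉ = 52 payments; the last is £71.36.
Total paid = 51·£110.00 + £71.36 = £5,681.36.
Total interest = total paid − principal = £5,681.36 − £3,374.95 = £2,306.41.

£2,306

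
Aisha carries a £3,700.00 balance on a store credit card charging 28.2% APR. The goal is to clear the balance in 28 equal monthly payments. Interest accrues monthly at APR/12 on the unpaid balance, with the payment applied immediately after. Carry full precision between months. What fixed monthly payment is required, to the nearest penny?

£181.84

Monthly rate r = 28.2%/12 = 2.35% = 0.0235.
Level-payment amortization: P = B₀·r / (1 − (1+r)^(−n)) = 3700.00·0.0235 / (1 − 1.0235^(−28)).
Denominator 1 − (1+r)^(−28) = 0.478156493.
P = 86.95 / 0.478156493 ≈ 181.84.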